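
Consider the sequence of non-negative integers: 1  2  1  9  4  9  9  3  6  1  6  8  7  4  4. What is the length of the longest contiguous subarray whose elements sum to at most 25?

5

Extend to the right; shrink from the left whenever the sum exceeds 25:
add 1: [1] sum 1, len 1
add 2: [1, 2] sum 3, len 2
add 1: [1, 2, 1] sum 4, len 3
add 9: [1, 2, 1, 9] sum 13, len 4
add 4: [1, 2, 1, 9, 4] sum 17, len 5
add 9: [2, 1, 9, 4, 9] sum 25, len 5
add 9: [4, 9, 9] sum 22, len 3
add 3: [4, 9, 9, 3] sum 25, len 4
add 6: [9, 3, 6] sum 18, len 3
add 1: [9, 3, 6, 1] sum 19, len 4
add 6: [9, 3, 6, 1, 6] sum 25, len 5
add 8: [3, 6, 1, 6, 8] sum 24, len 5
add 7: [1, 6, 8, 7] sum 22, len 4
add 4: [6, 8, 7, 4] sum 25, len 4
add 4: [8, 7, 4, 4] sum 23, len 4
Longest length seen: 5.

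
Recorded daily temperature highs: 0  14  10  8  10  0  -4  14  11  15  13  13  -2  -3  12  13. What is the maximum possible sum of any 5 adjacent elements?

(0, 14, 10, 8, 10) → sum 42
(14, 10, 8, 10, 0) → sum 42
(10, 8, 10, 0, -4) → sum 24
(8, 10, 0, -4, 14) → sum 28
(10, 0, -4, 14, 11) → sum 31
(0, -4, 14, 11, 15) → sum 36
(-4, 14, 11, 15, 13) → sum 49
(14, 11, 15, 13, 13) → sum 66
(11, 15, 13, 13, -2) → sum 50
(15, 13, 13, -2, -3) → sum 36
(13, 13, -2, -3, 12) → sum 33
(13, -2, -3, 12, 13) → sum 33
Maximum of these is 66.

66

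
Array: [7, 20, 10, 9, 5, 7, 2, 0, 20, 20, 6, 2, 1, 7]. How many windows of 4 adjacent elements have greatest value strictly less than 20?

4

(7, 20, 10, 9) → max 20
(20, 10, 9, 5) → max 20
(10, 9, 5, 7) → max 10  < 20 ✓
(9, 5, 7, 2) → max 9  < 20 ✓
(5, 7, 2, 0) → max 7  < 20 ✓
(7, 2, 0, 20) → max 20
(2, 0, 20, 20) → max 20
(0, 20, 20, 6) → max 20
(20, 20, 6, 2) → max 20
(20, 6, 2, 1) → max 20
(6, 2, 1, 7) → max 7  < 20 ✓
4 windows satisfy the condition.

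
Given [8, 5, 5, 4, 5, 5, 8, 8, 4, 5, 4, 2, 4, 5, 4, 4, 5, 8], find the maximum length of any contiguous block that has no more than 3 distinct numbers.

11

Extend right; when distinct count exceeds 3, shrink from the left:
[8] 1 distinct, len 1
[8, 5] 2 distinct, len 2
[8, 5, 5] 2 distinct, len 3
[8, 5, 5, 4] 3 distinct, len 4
[8, 5, 5, 4, 5] 3 distinct, len 5
[8, 5, 5, 4, 5, 5] 3 distinct, len 6
[8, 5, 5, 4, 5, 5, 8] 3 distinct, len 7
[8, 5, 5, 4, 5, 5, 8, 8] 3 distinct, len 8
[8, 5, 5, 4, 5, 5, 8, 8, 4] 3 distinct, len 9
[8, 5, 5, 4, 5, 5, 8, 8, 4, 5] 3 distinct, len 10
[8, 5, 5, 4, 5, 5, 8, 8, 4, 5, 4] 3 distinct, len 11
[4, 5, 4, 2] 3 distinct, len 4
[4, 5, 4, 2, 4] 3 distinct, len 5
[4, 5, 4, 2, 4, 5] 3 distinct, len 6
[4, 5, 4, 2, 4, 5, 4] 3 distinct, len 7
[4, 5, 4, 2, 4, 5, 4, 4] 3 distinct, len 8
[4, 5, 4, 2, 4, 5, 4, 4, 5] 3 distinct, len 9
[4, 5, 4, 4, 5, 8] 3 distinct, len 6
Longest length with ≤3 distinct: 11.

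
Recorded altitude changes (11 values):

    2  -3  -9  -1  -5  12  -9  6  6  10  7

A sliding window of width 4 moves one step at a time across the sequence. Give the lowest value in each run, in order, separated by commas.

-9, -9, -9, -9, -9, -9, -9, 6

[2, -3, -9, -1] → min -9
[-3, -9, -1, -5] → min -9
[-9, -1, -5, 12] → min -9
[-1, -5, 12, -9] → min -9
[-5, 12, -9, 6] → min -9
[12, -9, 6, 6] → min -9
[-9, 6, 6, 10] → min -9
[6, 6, 10, 7] → min 6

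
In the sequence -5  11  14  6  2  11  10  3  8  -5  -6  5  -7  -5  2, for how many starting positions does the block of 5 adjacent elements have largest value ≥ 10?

-5 11 14 6 2 → max 14  ≥ 10 ✓
11 14 6 2 11 → max 14  ≥ 10 ✓
14 6 2 11 10 → max 14  ≥ 10 ✓
6 2 11 10 3 → max 11  ≥ 10 ✓
2 11 10 3 8 → max 11  ≥ 10 ✓
11 10 3 8 -5 → max 11  ≥ 10 ✓
10 3 8 -5 -6 → max 10  ≥ 10 ✓
3 8 -5 -6 5 → max 8
8 -5 -6 5 -7 → max 8
-5 -6 5 -7 -5 → max 5
-6 5 -7 -5 2 → max 5
7 windows satisfy the condition.

7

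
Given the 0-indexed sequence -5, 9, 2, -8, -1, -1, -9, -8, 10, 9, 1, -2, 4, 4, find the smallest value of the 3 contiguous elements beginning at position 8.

1

Elements at indices 8..10: 10, 9, 1
min(10, 9, 1) = 1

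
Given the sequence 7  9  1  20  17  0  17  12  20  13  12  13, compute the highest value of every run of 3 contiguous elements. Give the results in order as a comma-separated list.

9, 20, 20, 20, 17, 17, 20, 20, 20, 13

(7, 9, 1) → max 9
(9, 1, 20) → max 20
(1, 20, 17) → max 20
(20, 17, 0) → max 20
(17, 0, 17) → max 17
(0, 17, 12) → max 17
(17, 12, 20) → max 20
(12, 20, 13) → max 20
(20, 13, 12) → max 20
(13, 12, 13) → max 13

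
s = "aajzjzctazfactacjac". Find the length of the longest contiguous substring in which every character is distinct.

add a: [a] len 1
add a (repeat a, move left end past it): [a] len 1
add j: [a, j] len 2
add z: [a, j, z] len 3
add j (repeat j, move left end past it): [z, j] len 2
add z (repeat z, move left end past it): [j, z] len 2
add c: [j, z, c] len 3
add t: [j, z, c, t] len 4
add a: [j, z, c, t, a] len 5
add z (repeat z, move left end past it): [c, t, a, z] len 4
add f: [c, t, a, z, f] len 5
add a (repeat a, move left end past it): [z, f, a] len 3
add c: [z, f, a, c] len 4
add t: [z, f, a, c, t] len 5
add a (repeat a, move left end past it): [c, t, a] len 3
add c (repeat c, move left end past it): [t, a, c] len 3
add j: [t, a, c, j] len 4
add a (repeat a, move left end past it): [c, j, a] len 3
add c (repeat c, move left end past it): [j, a, c] len 3
Longest all-distinct length: 5.

5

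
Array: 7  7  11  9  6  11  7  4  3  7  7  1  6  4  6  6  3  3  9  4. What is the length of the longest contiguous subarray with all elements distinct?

[7] len 1
[7] len 1
[7, 11] len 2
[7, 11, 9] len 3
[7, 11, 9, 6] len 4
[9, 6, 11] len 3
[9, 6, 11, 7] len 4
[9, 6, 11, 7, 4] len 5
[9, 6, 11, 7, 4, 3] len 6
[4, 3, 7] len 3
[7] len 1
[7, 1] len 2
[7, 1, 6] len 3
[7, 1, 6, 4] len 4
[4, 6] len 2
[6] len 1
[6, 3] len 2
[3] len 1
[3, 9] len 2
[3, 9, 4] len 3
Longest all-distinct length: 6.

6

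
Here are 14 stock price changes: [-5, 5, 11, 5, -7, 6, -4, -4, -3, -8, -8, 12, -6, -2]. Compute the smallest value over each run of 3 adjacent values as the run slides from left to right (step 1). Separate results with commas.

(-5, 5, 11) → min -5
(5, 11, 5) → min 5
(11, 5, -7) → min -7
(5, -7, 6) → min -7
(-7, 6, -4) → min -7
(6, -4, -4) → min -4
(-4, -4, -3) → min -4
(-4, -3, -8) → min -8
(-3, -8, -8) → min -8
(-8, -8, 12) → min -8
(-8, 12, -6) → min -8
(12, -6, -2) → min -6

-5, 5, -7, -7, -7, -4, -4, -8, -8, -8, -8, -6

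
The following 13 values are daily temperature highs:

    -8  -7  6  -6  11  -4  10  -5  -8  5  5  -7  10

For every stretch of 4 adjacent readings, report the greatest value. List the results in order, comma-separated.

6, 11, 11, 11, 11, 10, 10, 5, 5, 10

(-8, -7, 6, -6) → max 6
(-7, 6, -6, 11) → max 11
(6, -6, 11, -4) → max 11
(-6, 11, -4, 10) → max 11
(11, -4, 10, -5) → max 11
(-4, 10, -5, -8) → max 10
(10, -5, -8, 5) → max 10
(-5, -8, 5, 5) → max 5
(-8, 5, 5, -7) → max 5
(5, 5, -7, 10) → max 10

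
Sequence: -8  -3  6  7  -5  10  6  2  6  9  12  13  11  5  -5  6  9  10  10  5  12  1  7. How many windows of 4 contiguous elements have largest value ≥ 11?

9

-8 -3 6 7 → max 7
-3 6 7 -5 → max 7
6 7 -5 10 → max 10
7 -5 10 6 → max 10
-5 10 6 2 → max 10
10 6 2 6 → max 10
6 2 6 9 → max 9
2 6 9 12 → max 12  ≥ 11 ✓
6 9 12 13 → max 13  ≥ 11 ✓
9 12 13 11 → max 13  ≥ 11 ✓
12 13 11 5 → max 13  ≥ 11 ✓
13 11 5 -5 → max 13  ≥ 11 ✓
11 5 -5 6 → max 11  ≥ 11 ✓
5 -5 6 9 → max 9
-5 6 9 10 → max 10
6 9 10 10 → max 10
9 10 10 5 → max 10
10 10 5 12 → max 12  ≥ 11 ✓
10 5 12 1 → max 12  ≥ 11 ✓
5 12 1 7 → max 12  ≥ 11 ✓
9 windows satisfy the condition.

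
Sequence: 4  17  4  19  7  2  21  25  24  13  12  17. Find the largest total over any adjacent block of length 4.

Each size-4 window and its sum:
4 17 4 19 → sum 44
17 4 19 7 → sum 47
4 19 7 2 → sum 32
19 7 2 21 → sum 49
7 2 21 25 → sum 55
2 21 25 24 → sum 72
21 25 24 13 → sum 83
25 24 13 12 → sum 74
24 13 12 17 → sum 66
Largest of these is 83.

83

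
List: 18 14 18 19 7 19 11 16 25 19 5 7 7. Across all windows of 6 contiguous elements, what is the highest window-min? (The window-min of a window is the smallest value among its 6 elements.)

(18, 14, 18, 19, 7, 19) → min 7
(14, 18, 19, 7, 19, 11) → min 7
(18, 19, 7, 19, 11, 16) → min 7
(19, 7, 19, 11, 16, 25) → min 7
(7, 19, 11, 16, 25, 19) → min 7
(19, 11, 16, 25, 19, 5) → min 5
(11, 16, 25, 19, 5, 7) → min 5
(16, 25, 19, 5, 7, 7) → min 5
Highest of these is 7.

7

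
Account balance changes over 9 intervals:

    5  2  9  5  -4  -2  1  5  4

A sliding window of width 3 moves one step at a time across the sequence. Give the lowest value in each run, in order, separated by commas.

2, 2, -4, -4, -4, -2, 1

[5, 2, 9] → min 2
[2, 9, 5] → min 2
[9, 5, -4] → min -4
[5, -4, -2] → min -4
[-4, -2, 1] → min -4
[-2, 1, 5] → min -2
[1, 5, 4] → min 1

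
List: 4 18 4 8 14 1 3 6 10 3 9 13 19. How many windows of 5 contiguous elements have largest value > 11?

7

[4, 18, 4, 8, 14] → max 18  > 11 ✓
[18, 4, 8, 14, 1] → max 18  > 11 ✓
[4, 8, 14, 1, 3] → max 14  > 11 ✓
[8, 14, 1, 3, 6] → max 14  > 11 ✓
[14, 1, 3, 6, 10] → max 14  > 11 ✓
[1, 3, 6, 10, 3] → max 10
[3, 6, 10, 3, 9] → max 10
[6, 10, 3, 9, 13] → max 13  > 11 ✓
[10, 3, 9, 13, 19] → max 19  > 11 ✓
7 windows satisfy the condition.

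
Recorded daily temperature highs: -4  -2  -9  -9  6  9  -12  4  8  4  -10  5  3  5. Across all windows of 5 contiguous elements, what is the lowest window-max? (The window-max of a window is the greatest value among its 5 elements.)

5

(-4, -2, -9, -9, 6) → max 6
(-2, -9, -9, 6, 9) → max 9
(-9, -9, 6, 9, -12) → max 9
(-9, 6, 9, -12, 4) → max 9
(6, 9, -12, 4, 8) → max 9
(9, -12, 4, 8, 4) → max 9
(-12, 4, 8, 4, -10) → max 8
(4, 8, 4, -10, 5) → max 8
(8, 4, -10, 5, 3) → max 8
(4, -10, 5, 3, 5) → max 5
Lowest of these is 5.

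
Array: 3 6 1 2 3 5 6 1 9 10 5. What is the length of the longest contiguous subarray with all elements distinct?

add 3: [3] len 1
add 6: [3, 6] len 2
add 1: [3, 6, 1] len 3
add 2: [3, 6, 1, 2] len 4
add 3 (repeat 3, move left end past it): [6, 1, 2, 3] len 4
add 5: [6, 1, 2, 3, 5] len 5
add 6 (repeat 6, move left end past it): [1, 2, 3, 5, 6] len 5
add 1 (repeat 1, move left end past it): [2, 3, 5, 6, 1] len 5
add 9: [2, 3, 5, 6, 1, 9] len 6
add 10: [2, 3, 5, 6, 1, 9, 10] len 7
add 5 (repeat 5, move left end past it): [6, 1, 9, 10, 5] len 5
Longest all-distinct length: 7.

7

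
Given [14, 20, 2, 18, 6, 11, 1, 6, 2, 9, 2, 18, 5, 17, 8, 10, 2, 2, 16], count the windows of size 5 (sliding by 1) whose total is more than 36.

[14, 20, 2, 18, 6] → sum 60  > 36 ✓
[20, 2, 18, 6, 11] → sum 57  > 36 ✓
[2, 18, 6, 11, 1] → sum 38  > 36 ✓
[18, 6, 11, 1, 6] → sum 42  > 36 ✓
[6, 11, 1, 6, 2] → sum 26
[11, 1, 6, 2, 9] → sum 29
[1, 6, 2, 9, 2] → sum 20
[6, 2, 9, 2, 18] → sum 37  > 36 ✓
[2, 9, 2, 18, 5] → sum 36
[9, 2, 18, 5, 17] → sum 51  > 36 ✓
[2, 18, 5, 17, 8] → sum 50  > 36 ✓
[18, 5, 17, 8, 10] → sum 58  > 36 ✓
[5, 17, 8, 10, 2] → sum 42  > 36 ✓
[17, 8, 10, 2, 2] → sum 39  > 36 ✓
[8, 10, 2, 2, 16] → sum 38  > 36 ✓
11 windows satisfy the condition.

11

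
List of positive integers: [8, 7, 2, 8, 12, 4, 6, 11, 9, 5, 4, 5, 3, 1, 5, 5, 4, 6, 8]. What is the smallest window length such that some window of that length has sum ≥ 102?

add 8: running sum 8 < 102
add 7: running sum 15 < 102
add 2: running sum 17 < 102
add 8: running sum 25 < 102
add 12: running sum 37 < 102
add 4: running sum 41 < 102
add 6: running sum 47 < 102
add 11: running sum 58 < 102
add 9: running sum 67 < 102
add 5: running sum 72 < 102
add 4: running sum 76 < 102
add 5: running sum 81 < 102
add 3: running sum 84 < 102
add 1: running sum 85 < 102
add 5: running sum 90 < 102
add 5: running sum 95 < 102
add 4: running sum 99 < 102
end 17: [8, 7, 2, 8, 12, 4, 6, 11, 9, 5, 4, 5, 3, 1, 5, 5, 4, 6] sum 105, len 18
end 18: [7, 2, 8, 12, 4, 6, 11, 9, 5, 4, 5, 3, 1, 5, 5, 4, 6, 8] sum 105, len 18
Shortest qualifying length: 18.

18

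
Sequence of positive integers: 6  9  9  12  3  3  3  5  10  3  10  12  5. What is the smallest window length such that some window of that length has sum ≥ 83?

Extend right; whenever the sum reaches 83, record the length and shrink from the left:
add 6: running sum 6 < 83
add 9: running sum 15 < 83
add 9: running sum 24 < 83
add 12: running sum 36 < 83
add 3: running sum 39 < 83
add 3: running sum 42 < 83
add 3: running sum 45 < 83
add 5: running sum 50 < 83
add 10: running sum 60 < 83
add 3: running sum 63 < 83
add 10: running sum 73 < 83
add 12: shortest ending here [6, 9, 9, 12, 3, 3, 3, 5, 10, 3, 10, 12] sum 85, len 12
add 5: shortest ending here [9, 9, 12, 3, 3, 3, 5, 10, 3, 10, 12, 5] sum 84, len 12
Shortest qualifying length: 12.

12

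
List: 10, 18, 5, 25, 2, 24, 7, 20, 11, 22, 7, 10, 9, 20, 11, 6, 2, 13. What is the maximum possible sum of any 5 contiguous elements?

84

[10, 18, 5, 25, 2] → sum 60
[18, 5, 25, 2, 24] → sum 74
[5, 25, 2, 24, 7] → sum 63
[25, 2, 24, 7, 20] → sum 78
[2, 24, 7, 20, 11] → sum 64
[24, 7, 20, 11, 22] → sum 84
[7, 20, 11, 22, 7] → sum 67
[20, 11, 22, 7, 10] → sum 70
[11, 22, 7, 10, 9] → sum 59
[22, 7, 10, 9, 20] → sum 68
[7, 10, 9, 20, 11] → sum 57
[10, 9, 20, 11, 6] → sum 56
[9, 20, 11, 6, 2] → sum 48
[20, 11, 6, 2, 13] → sum 52
Maximum of these is 84.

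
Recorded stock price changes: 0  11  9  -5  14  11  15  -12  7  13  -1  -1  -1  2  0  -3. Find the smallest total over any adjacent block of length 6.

(0, 11, 9, -5, 14, 11) → sum 40
(11, 9, -5, 14, 11, 15) → sum 55
(9, -5, 14, 11, 15, -12) → sum 32
(-5, 14, 11, 15, -12, 7) → sum 30
(14, 11, 15, -12, 7, 13) → sum 48
(11, 15, -12, 7, 13, -1) → sum 33
(15, -12, 7, 13, -1, -1) → sum 21
(-12, 7, 13, -1, -1, -1) → sum 5
(7, 13, -1, -1, -1, 2) → sum 19
(13, -1, -1, -1, 2, 0) → sum 12
(-1, -1, -1, 2, 0, -3) → sum -4
Smallest of these is -4.

-4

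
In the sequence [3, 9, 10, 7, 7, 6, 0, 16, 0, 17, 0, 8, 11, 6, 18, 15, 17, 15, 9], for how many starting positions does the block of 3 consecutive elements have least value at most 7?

14

[3, 9, 10] → min 3  ≤ 7 ✓
[9, 10, 7] → min 7  ≤ 7 ✓
[10, 7, 7] → min 7  ≤ 7 ✓
[7, 7, 6] → min 6  ≤ 7 ✓
[7, 6, 0] → min 0  ≤ 7 ✓
[6, 0, 16] → min 0  ≤ 7 ✓
[0, 16, 0] → min 0  ≤ 7 ✓
[16, 0, 17] → min 0  ≤ 7 ✓
[0, 17, 0] → min 0  ≤ 7 ✓
[17, 0, 8] → min 0  ≤ 7 ✓
[0, 8, 11] → min 0  ≤ 7 ✓
[8, 11, 6] → min 6  ≤ 7 ✓
[11, 6, 18] → min 6  ≤ 7 ✓
[6, 18, 15] → min 6  ≤ 7 ✓
[18, 15, 17] → min 15
[15, 17, 15] → min 15
[17, 15, 9] → min 9
14 windows satisfy the condition.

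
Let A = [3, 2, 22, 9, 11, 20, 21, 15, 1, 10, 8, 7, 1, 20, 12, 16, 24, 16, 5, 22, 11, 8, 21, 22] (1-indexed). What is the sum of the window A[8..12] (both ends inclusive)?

Elements at indices 8..12: 15, 1, 10, 8, 7
sum(15, 1, 10, 8, 7) = 41

41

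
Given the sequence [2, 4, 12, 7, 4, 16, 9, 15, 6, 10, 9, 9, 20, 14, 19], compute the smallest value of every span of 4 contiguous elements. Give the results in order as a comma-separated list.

2, 4, 4, 4, 4, 6, 6, 6, 6, 9, 9, 9

Sliding a size-4 window across the 15 values:
(2, 4, 12, 7) → min 2
(4, 12, 7, 4) → min 4
(12, 7, 4, 16) → min 4
(7, 4, 16, 9) → min 4
(4, 16, 9, 15) → min 4
(16, 9, 15, 6) → min 6
(9, 15, 6, 10) → min 6
(15, 6, 10, 9) → min 6
(6, 10, 9, 9) → min 6
(10, 9, 9, 20) → min 9
(9, 9, 20, 14) → min 9
(9, 20, 14, 19) → min 9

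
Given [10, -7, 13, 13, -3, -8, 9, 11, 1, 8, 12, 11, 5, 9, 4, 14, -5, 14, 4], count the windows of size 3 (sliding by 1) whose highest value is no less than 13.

8

10 -7 13 → max 13  ≥ 13 ✓
-7 13 13 → max 13  ≥ 13 ✓
13 13 -3 → max 13  ≥ 13 ✓
13 -3 -8 → max 13  ≥ 13 ✓
-3 -8 9 → max 9
-8 9 11 → max 11
9 11 1 → max 11
11 1 8 → max 11
1 8 12 → max 12
8 12 11 → max 12
12 11 5 → max 12
11 5 9 → max 11
5 9 4 → max 9
9 4 14 → max 14  ≥ 13 ✓
4 14 -5 → max 14  ≥ 13 ✓
14 -5 14 → max 14  ≥ 13 ✓
-5 14 4 → max 14  ≥ 13 ✓
8 windows satisfy the condition.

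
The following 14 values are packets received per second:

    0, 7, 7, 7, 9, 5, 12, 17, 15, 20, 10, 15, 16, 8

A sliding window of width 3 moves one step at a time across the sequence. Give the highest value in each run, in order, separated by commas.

7, 7, 9, 9, 12, 17, 17, 20, 20, 20, 16, 16

(0, 7, 7) → max 7
(7, 7, 7) → max 7
(7, 7, 9) → max 9
(7, 9, 5) → max 9
(9, 5, 12) → max 12
(5, 12, 17) → max 17
(12, 17, 15) → max 17
(17, 15, 20) → max 20
(15, 20, 10) → max 20
(20, 10, 15) → max 20
(10, 15, 16) → max 16
(15, 16, 8) → max 16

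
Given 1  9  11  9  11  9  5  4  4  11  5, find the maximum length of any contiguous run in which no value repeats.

4

add 1: [1] len 1
add 9: [1, 9] len 2
add 11: [1, 9, 11] len 3
add 9 (repeat 9, move left end past it): [11, 9] len 2
add 11 (repeat 11, move left end past it): [9, 11] len 2
add 9 (repeat 9, move left end past it): [11, 9] len 2
add 5: [11, 9, 5] len 3
add 4: [11, 9, 5, 4] len 4
add 4 (repeat 4, move left end past it): [4] len 1
add 11: [4, 11] len 2
add 5: [4, 11, 5] len 3
Longest all-distinct length: 4.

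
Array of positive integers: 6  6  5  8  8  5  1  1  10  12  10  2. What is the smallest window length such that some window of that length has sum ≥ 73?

12

Extend right; whenever the sum reaches 73, record the length and shrink from the left:
add 6: running sum 6 < 73
add 6: running sum 12 < 73
add 5: running sum 17 < 73
add 8: running sum 25 < 73
add 8: running sum 33 < 73
add 5: running sum 38 < 73
add 1: running sum 39 < 73
add 1: running sum 40 < 73
add 10: running sum 50 < 73
add 12: running sum 62 < 73
add 10: running sum 72 < 73
end 11: [6, 6, 5, 8, 8, 5, 1, 1, 10, 12, 10, 2] sum 74, len 12
Shortest qualifying length: 12.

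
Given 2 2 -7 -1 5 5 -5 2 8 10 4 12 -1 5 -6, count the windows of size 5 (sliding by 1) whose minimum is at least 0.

(2, 2, -7, -1, 5) → min -7
(2, -7, -1, 5, 5) → min -7
(-7, -1, 5, 5, -5) → min -7
(-1, 5, 5, -5, 2) → min -5
(5, 5, -5, 2, 8) → min -5
(5, -5, 2, 8, 10) → min -5
(-5, 2, 8, 10, 4) → min -5
(2, 8, 10, 4, 12) → min 2  ≥ 0 ✓
(8, 10, 4, 12, -1) → min -1
(10, 4, 12, -1, 5) → min -1
(4, 12, -1, 5, -6) → min -6
1 window satisfy the condition.

1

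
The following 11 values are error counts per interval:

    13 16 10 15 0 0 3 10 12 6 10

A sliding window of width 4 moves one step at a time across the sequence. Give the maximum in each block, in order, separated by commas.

16, 16, 15, 15, 10, 12, 12, 12

13 16 10 15 → max 16
16 10 15 0 → max 16
10 15 0 0 → max 15
15 0 0 3 → max 15
0 0 3 10 → max 10
0 3 10 12 → max 12
3 10 12 6 → max 12
10 12 6 10 → max 12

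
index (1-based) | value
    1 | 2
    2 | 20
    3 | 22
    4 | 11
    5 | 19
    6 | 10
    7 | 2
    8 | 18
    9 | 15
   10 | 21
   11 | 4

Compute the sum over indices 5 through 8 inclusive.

Elements at indices 5..8: 19, 10, 2, 18
sum(19, 10, 2, 18) = 49

49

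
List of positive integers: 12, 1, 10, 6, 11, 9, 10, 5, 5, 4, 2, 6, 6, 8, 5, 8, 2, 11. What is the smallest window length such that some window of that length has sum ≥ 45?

5

Extend right; whenever the sum reaches 45, record the length and shrink from the left:
add 12: running sum 12 < 45
add 1: running sum 13 < 45
add 10: running sum 23 < 45
add 6: running sum 29 < 45
add 11: running sum 40 < 45
end 5: [12, 1, 10, 6, 11, 9] sum 49, len 6
end 6: [10, 6, 11, 9, 10] sum 46, len 5
end 7: [10, 6, 11, 9, 10, 5] sum 51, len 6
end 8: [6, 11, 9, 10, 5, 5] sum 46, len 6
end 9: [6, 11, 9, 10, 5, 5, 4] sum 50, len 7
end 10: [11, 9, 10, 5, 5, 4, 2] sum 46, len 7
end 11: [11, 9, 10, 5, 5, 4, 2, 6] sum 52, len 8
end 12: [9, 10, 5, 5, 4, 2, 6, 6] sum 47, len 8
end 13: [10, 5, 5, 4, 2, 6, 6, 8] sum 46, len 8
end 14: [10, 5, 5, 4, 2, 6, 6, 8, 5] sum 51, len 9
end 15: [5, 5, 4, 2, 6, 6, 8, 5, 8] sum 49, len 9
end 16: [5, 4, 2, 6, 6, 8, 5, 8, 2] sum 46, len 9
end 17: [6, 6, 8, 5, 8, 2, 11] sum 46, len 7
Shortest qualifying length: 5.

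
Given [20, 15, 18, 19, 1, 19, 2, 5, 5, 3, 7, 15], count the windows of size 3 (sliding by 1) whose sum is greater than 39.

2

[20, 15, 18] → sum 53  > 39 ✓
[15, 18, 19] → sum 52  > 39 ✓
[18, 19, 1] → sum 38
[19, 1, 19] → sum 39
[1, 19, 2] → sum 22
[19, 2, 5] → sum 26
[2, 5, 5] → sum 12
[5, 5, 3] → sum 13
[5, 3, 7] → sum 15
[3, 7, 15] → sum 25
2 windows satisfy the condition.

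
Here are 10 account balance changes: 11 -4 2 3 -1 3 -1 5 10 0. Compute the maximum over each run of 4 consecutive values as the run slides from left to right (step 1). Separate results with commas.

11 -4 2 3 → max 11
-4 2 3 -1 → max 3
2 3 -1 3 → max 3
3 -1 3 -1 → max 3
-1 3 -1 5 → max 5
3 -1 5 10 → max 10
-1 5 10 0 → max 10

11, 3, 3, 3, 5, 10, 10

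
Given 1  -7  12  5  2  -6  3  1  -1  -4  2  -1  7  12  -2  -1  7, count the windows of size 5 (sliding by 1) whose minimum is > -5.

(1, -7, 12, 5, 2) → min -7
(-7, 12, 5, 2, -6) → min -7
(12, 5, 2, -6, 3) → min -6
(5, 2, -6, 3, 1) → min -6
(2, -6, 3, 1, -1) → min -6
(-6, 3, 1, -1, -4) → min -6
(3, 1, -1, -4, 2) → min -4  > -5 ✓
(1, -1, -4, 2, -1) → min -4  > -5 ✓
(-1, -4, 2, -1, 7) → min -4  > -5 ✓
(-4, 2, -1, 7, 12) → min -4  > -5 ✓
(2, -1, 7, 12, -2) → min -2  > -5 ✓
(-1, 7, 12, -2, -1) → min -2  > -5 ✓
(7, 12, -2, -1, 7) → min -2  > -5 ✓
7 windows satisfy the condition.

7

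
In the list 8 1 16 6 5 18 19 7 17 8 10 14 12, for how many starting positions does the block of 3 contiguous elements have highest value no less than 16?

9

[8, 1, 16] → max 16  ≥ 16 ✓
[1, 16, 6] → max 16  ≥ 16 ✓
[16, 6, 5] → max 16  ≥ 16 ✓
[6, 5, 18] → max 18  ≥ 16 ✓
[5, 18, 19] → max 19  ≥ 16 ✓
[18, 19, 7] → max 19  ≥ 16 ✓
[19, 7, 17] → max 19  ≥ 16 ✓
[7, 17, 8] → max 17  ≥ 16 ✓
[17, 8, 10] → max 17  ≥ 16 ✓
[8, 10, 14] → max 14
[10, 14, 12] → max 14
9 windows satisfy the condition.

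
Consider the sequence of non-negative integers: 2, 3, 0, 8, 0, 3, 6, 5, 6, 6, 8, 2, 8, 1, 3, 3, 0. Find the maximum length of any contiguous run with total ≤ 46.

10

Extend to the right; shrink from the left whenever the sum exceeds 46:
[2] sum 2 len 1
[2, 3] sum 5 len 2
[2, 3, 0] sum 5 len 3
[2, 3, 0, 8] sum 13 len 4
[2, 3, 0, 8, 0] sum 13 len 5
[2, 3, 0, 8, 0, 3] sum 16 len 6
[2, 3, 0, 8, 0, 3, 6] sum 22 len 7
[2, 3, 0, 8, 0, 3, 6, 5] sum 27 len 8
[2, 3, 0, 8, 0, 3, 6, 5, 6] sum 33 len 9
[2, 3, 0, 8, 0, 3, 6, 5, 6, 6] sum 39 len 10
[3, 0, 8, 0, 3, 6, 5, 6, 6, 8] sum 45 len 10
[0, 8, 0, 3, 6, 5, 6, 6, 8, 2] sum 44 len 10
[0, 3, 6, 5, 6, 6, 8, 2, 8] sum 44 len 9
[0, 3, 6, 5, 6, 6, 8, 2, 8, 1] sum 45 len 10
[6, 5, 6, 6, 8, 2, 8, 1, 3] sum 45 len 9
[5, 6, 6, 8, 2, 8, 1, 3, 3] sum 42 len 9
[5, 6, 6, 8, 2, 8, 1, 3, 3, 0] sum 42 len 10
Longest length seen: 10.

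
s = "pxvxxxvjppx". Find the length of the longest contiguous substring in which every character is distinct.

add p: [p] len 1
add x: [p, x] len 2
add v: [p, x, v] len 3
add x (repeat x, move left end past it): [v, x] len 2
add x (repeat x, move left end past it): [x] len 1
add x (repeat x, move left end past it): [x] len 1
add v: [x, v] len 2
add j: [x, v, j] len 3
add p: [x, v, j, p] len 4
add p (repeat p, move left end past it): [p] len 1
add x: [p, x] len 2
Longest all-distinct length: 4.

4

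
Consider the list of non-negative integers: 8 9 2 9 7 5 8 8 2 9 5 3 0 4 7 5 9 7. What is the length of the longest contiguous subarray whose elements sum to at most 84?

15

add 8: [8] sum 8, len 1
add 9: [8, 9] sum 17, len 2
add 2: [8, 9, 2] sum 19, len 3
add 9: [8, 9, 2, 9] sum 28, len 4
add 7: [8, 9, 2, 9, 7] sum 35, len 5
add 5: [8, 9, 2, 9, 7, 5] sum 40, len 6
add 8: [8, 9, 2, 9, 7, 5, 8] sum 48, len 7
add 8: [8, 9, 2, 9, 7, 5, 8, 8] sum 56, len 8
add 2: [8, 9, 2, 9, 7, 5, 8, 8, 2] sum 58, len 9
add 9: [8, 9, 2, 9, 7, 5, 8, 8, 2, 9] sum 67, len 10
add 5: [8, 9, 2, 9, 7, 5, 8, 8, 2, 9, 5] sum 72, len 11
add 3: [8, 9, 2, 9, 7, 5, 8, 8, 2, 9, 5, 3] sum 75, len 12
add 0: [8, 9, 2, 9, 7, 5, 8, 8, 2, 9, 5, 3, 0] sum 75, len 13
add 4: [8, 9, 2, 9, 7, 5, 8, 8, 2, 9, 5, 3, 0, 4] sum 79, len 14
add 7: [9, 2, 9, 7, 5, 8, 8, 2, 9, 5, 3, 0, 4, 7] sum 78, len 14
add 5: [9, 2, 9, 7, 5, 8, 8, 2, 9, 5, 3, 0, 4, 7, 5] sum 83, len 15
add 9: [2, 9, 7, 5, 8, 8, 2, 9, 5, 3, 0, 4, 7, 5, 9] sum 83, len 15
add 7: [7, 5, 8, 8, 2, 9, 5, 3, 0, 4, 7, 5, 9, 7] sum 79, len 14
Longest length seen: 15.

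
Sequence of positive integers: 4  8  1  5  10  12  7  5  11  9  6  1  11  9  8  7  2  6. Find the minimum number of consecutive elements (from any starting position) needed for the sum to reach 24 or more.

add 4: running sum 4 < 24
add 8: running sum 12 < 24
add 1: running sum 13 < 24
add 5: running sum 18 < 24
end 4: [8, 1, 5, 10] sum 24, len 4
end 5: [5, 10, 12] sum 27, len 3
end 6: [10, 12, 7] sum 29, len 3
end 7: [12, 7, 5] sum 24, len 3
end 8: [12, 7, 5, 11] sum 35, len 4
end 9: [5, 11, 9] sum 25, len 3
end 10: [11, 9, 6] sum 26, len 3
end 11: [11, 9, 6, 1] sum 27, len 4
end 12: [9, 6, 1, 11] sum 27, len 4
end 13: [6, 1, 11, 9] sum 27, len 4
end 14: [11, 9, 8] sum 28, len 3
end 15: [9, 8, 7] sum 24, len 3
end 16: [9, 8, 7, 2] sum 26, len 4
end 17: [9, 8, 7, 2, 6] sum 32, len 5
Shortest qualifying length: 3.

3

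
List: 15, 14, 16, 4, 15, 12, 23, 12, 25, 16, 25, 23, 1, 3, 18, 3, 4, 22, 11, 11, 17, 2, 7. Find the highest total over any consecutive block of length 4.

15 14 16 4 → sum 49
14 16 4 15 → sum 49
16 4 15 12 → sum 47
4 15 12 23 → sum 54
15 12 23 12 → sum 62
12 23 12 25 → sum 72
23 12 25 16 → sum 76
12 25 16 25 → sum 78
25 16 25 23 → sum 89
16 25 23 1 → sum 65
25 23 1 3 → sum 52
23 1 3 18 → sum 45
1 3 18 3 → sum 25
3 18 3 4 → sum 28
18 3 4 22 → sum 47
3 4 22 11 → sum 40
4 22 11 11 → sum 48
22 11 11 17 → sum 61
11 11 17 2 → sum 41
11 17 2 7 → sum 37
Highest of these is 89.

89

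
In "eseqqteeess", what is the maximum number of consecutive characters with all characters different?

[e] len 1
[e, s] len 2
[s, e] len 2
[s, e, q] len 3
[q] len 1
[q, t] len 2
[q, t, e] len 3
[e] len 1
[e] len 1
[e, s] len 2
[s] len 1
Longest all-distinct length: 3.

3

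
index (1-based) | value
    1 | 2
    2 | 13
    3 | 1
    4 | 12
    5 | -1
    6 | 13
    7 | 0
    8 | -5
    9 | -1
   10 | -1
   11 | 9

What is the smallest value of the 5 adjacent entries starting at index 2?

-1

Elements at indices 2..6: 13, 1, 12, -1, 13
min(13, 1, 12, -1, 13) = -1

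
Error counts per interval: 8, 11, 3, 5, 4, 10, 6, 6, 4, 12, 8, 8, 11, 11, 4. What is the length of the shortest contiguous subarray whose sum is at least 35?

4

add 8: running sum 8 < 35
add 11: running sum 19 < 35
add 3: running sum 22 < 35
add 5: running sum 27 < 35
add 4: running sum 31 < 35
add 10: shortest ending here [8, 11, 3, 5, 4, 10] sum 41, len 6
add 6: shortest ending here [11, 3, 5, 4, 10, 6] sum 39, len 6
add 6: shortest ending here [11, 3, 5, 4, 10, 6, 6] sum 45, len 7
add 4: shortest ending here [5, 4, 10, 6, 6, 4] sum 35, len 6
add 12: shortest ending here [10, 6, 6, 4, 12] sum 38, len 5
add 8: shortest ending here [6, 6, 4, 12, 8] sum 36, len 5
add 8: shortest ending here [6, 4, 12, 8, 8] sum 38, len 5
add 11: shortest ending here [12, 8, 8, 11] sum 39, len 4
add 11: shortest ending here [8, 8, 11, 11] sum 38, len 4
add 4: shortest ending here [8, 8, 11, 11, 4] sum 42, len 5
Shortest qualifying length: 4.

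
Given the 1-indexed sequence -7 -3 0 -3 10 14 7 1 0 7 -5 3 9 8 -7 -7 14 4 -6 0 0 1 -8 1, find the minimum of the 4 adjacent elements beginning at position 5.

1

Elements at indices 5..8: 10, 14, 7, 1
min(10, 14, 7, 1) = 1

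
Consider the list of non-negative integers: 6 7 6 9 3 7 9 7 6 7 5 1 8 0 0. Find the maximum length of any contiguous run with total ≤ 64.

12

[6] sum 6 len 1
[6, 7] sum 13 len 2
[6, 7, 6] sum 19 len 3
[6, 7, 6, 9] sum 28 len 4
[6, 7, 6, 9, 3] sum 31 len 5
[6, 7, 6, 9, 3, 7] sum 38 len 6
[6, 7, 6, 9, 3, 7, 9] sum 47 len 7
[6, 7, 6, 9, 3, 7, 9, 7] sum 54 len 8
[6, 7, 6, 9, 3, 7, 9, 7, 6] sum 60 len 9
[7, 6, 9, 3, 7, 9, 7, 6, 7] sum 61 len 9
[6, 9, 3, 7, 9, 7, 6, 7, 5] sum 59 len 9
[6, 9, 3, 7, 9, 7, 6, 7, 5, 1] sum 60 len 10
[9, 3, 7, 9, 7, 6, 7, 5, 1, 8] sum 62 len 10
[9, 3, 7, 9, 7, 6, 7, 5, 1, 8, 0] sum 62 len 11
[9, 3, 7, 9, 7, 6, 7, 5, 1, 8, 0, 0] sum 62 len 12
Longest length seen: 12.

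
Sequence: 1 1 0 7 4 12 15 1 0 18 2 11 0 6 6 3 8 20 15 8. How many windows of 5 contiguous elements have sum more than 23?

1 1 0 7 4 → sum 13
1 0 7 4 12 → sum 24  > 23 ✓
0 7 4 12 15 → sum 38  > 23 ✓
7 4 12 15 1 → sum 39  > 23 ✓
4 12 15 1 0 → sum 32  > 23 ✓
12 15 1 0 18 → sum 46  > 23 ✓
15 1 0 18 2 → sum 36  > 23 ✓
1 0 18 2 11 → sum 32  > 23 ✓
0 18 2 11 0 → sum 31  > 23 ✓
18 2 11 0 6 → sum 37  > 23 ✓
2 11 0 6 6 → sum 25  > 23 ✓
11 0 6 6 3 → sum 26  > 23 ✓
0 6 6 3 8 → sum 23
6 6 3 8 20 → sum 43  > 23 ✓
6 3 8 20 15 → sum 52  > 23 ✓
3 8 20 15 8 → sum 54  > 23 ✓
14 windows satisfy the condition.

14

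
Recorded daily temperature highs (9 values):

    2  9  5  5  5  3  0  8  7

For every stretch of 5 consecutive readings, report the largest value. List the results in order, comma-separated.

Sliding a size-5 window across the 9 values:
(2, 9, 5, 5, 5) → max 9
(9, 5, 5, 5, 3) → max 9
(5, 5, 5, 3, 0) → max 5
(5, 5, 3, 0, 8) → max 8
(5, 3, 0, 8, 7) → max 8

9, 9, 5, 8, 8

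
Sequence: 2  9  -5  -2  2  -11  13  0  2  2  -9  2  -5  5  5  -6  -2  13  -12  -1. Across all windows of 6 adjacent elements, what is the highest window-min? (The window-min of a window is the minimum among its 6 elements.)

-6

2 9 -5 -2 2 -11 → min -11
9 -5 -2 2 -11 13 → min -11
-5 -2 2 -11 13 0 → min -11
-2 2 -11 13 0 2 → min -11
2 -11 13 0 2 2 → min -11
-11 13 0 2 2 -9 → min -11
13 0 2 2 -9 2 → min -9
0 2 2 -9 2 -5 → min -9
2 2 -9 2 -5 5 → min -9
2 -9 2 -5 5 5 → min -9
-9 2 -5 5 5 -6 → min -9
2 -5 5 5 -6 -2 → min -6
-5 5 5 -6 -2 13 → min -6
5 5 -6 -2 13 -12 → min -12
5 -6 -2 13 -12 -1 → min -12
Highest of these is -6.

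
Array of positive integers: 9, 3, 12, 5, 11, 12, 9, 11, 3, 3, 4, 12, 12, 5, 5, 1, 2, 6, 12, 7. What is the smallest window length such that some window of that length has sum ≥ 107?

14

add 9: running sum 9 < 107
add 3: running sum 12 < 107
add 12: running sum 24 < 107
add 5: running sum 29 < 107
add 11: running sum 40 < 107
add 12: running sum 52 < 107
add 9: running sum 61 < 107
add 11: running sum 72 < 107
add 3: running sum 75 < 107
add 3: running sum 78 < 107
add 4: running sum 82 < 107
add 12: running sum 94 < 107
add 12: running sum 106 < 107
add 5: shortest ending here [9, 3, 12, 5, 11, 12, 9, 11, 3, 3, 4, 12, 12, 5] sum 111, len 14
add 5: shortest ending here [3, 12, 5, 11, 12, 9, 11, 3, 3, 4, 12, 12, 5, 5] sum 107, len 14
add 1: shortest ending here [3, 12, 5, 11, 12, 9, 11, 3, 3, 4, 12, 12, 5, 5, 1] sum 108, len 15
add 2: shortest ending here [12, 5, 11, 12, 9, 11, 3, 3, 4, 12, 12, 5, 5, 1, 2] sum 107, len 15
add 6: shortest ending here [12, 5, 11, 12, 9, 11, 3, 3, 4, 12, 12, 5, 5, 1, 2, 6] sum 113, len 16
add 12: shortest ending here [11, 12, 9, 11, 3, 3, 4, 12, 12, 5, 5, 1, 2, 6, 12] sum 108, len 15
add 7: shortest ending here [11, 12, 9, 11, 3, 3, 4, 12, 12, 5, 5, 1, 2, 6, 12, 7] sum 115, len 16
Shortest qualifying length: 14.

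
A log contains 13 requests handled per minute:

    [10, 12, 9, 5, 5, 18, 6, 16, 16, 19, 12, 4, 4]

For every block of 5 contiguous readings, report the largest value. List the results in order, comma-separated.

12, 18, 18, 18, 18, 19, 19, 19, 19

[10, 12, 9, 5, 5] → max 12
[12, 9, 5, 5, 18] → max 18
[9, 5, 5, 18, 6] → max 18
[5, 5, 18, 6, 16] → max 18
[5, 18, 6, 16, 16] → max 18
[18, 6, 16, 16, 19] → max 19
[6, 16, 16, 19, 12] → max 19
[16, 16, 19, 12, 4] → max 19
[16, 19, 12, 4, 4] → max 19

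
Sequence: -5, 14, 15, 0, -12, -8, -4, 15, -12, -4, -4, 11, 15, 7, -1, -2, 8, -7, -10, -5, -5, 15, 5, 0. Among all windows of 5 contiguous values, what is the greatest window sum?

Each size-5 window and its sum:
-5 14 15 0 -12 → sum 12
14 15 0 -12 -8 → sum 9
15 0 -12 -8 -4 → sum -9
0 -12 -8 -4 15 → sum -9
-12 -8 -4 15 -12 → sum -21
-8 -4 15 -12 -4 → sum -13
-4 15 -12 -4 -4 → sum -9
15 -12 -4 -4 11 → sum 6
-12 -4 -4 11 15 → sum 6
-4 -4 11 15 7 → sum 25
-4 11 15 7 -1 → sum 28
11 15 7 -1 -2 → sum 30
15 7 -1 -2 8 → sum 27
7 -1 -2 8 -7 → sum 5
-1 -2 8 -7 -10 → sum -12
-2 8 -7 -10 -5 → sum -16
8 -7 -10 -5 -5 → sum -19
-7 -10 -5 -5 15 → sum -12
-10 -5 -5 15 5 → sum 0
-5 -5 15 5 0 → sum 10
Greatest of these is 30.

30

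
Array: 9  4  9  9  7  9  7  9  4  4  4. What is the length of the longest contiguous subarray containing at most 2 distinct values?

[9] 1 distinct, len 1
[9, 4] 2 distinct, len 2
[9, 4, 9] 2 distinct, len 3
[9, 4, 9, 9] 2 distinct, len 4
[9, 9, 7] 2 distinct, len 3
[9, 9, 7, 9] 2 distinct, len 4
[9, 9, 7, 9, 7] 2 distinct, len 5
[9, 9, 7, 9, 7, 9] 2 distinct, len 6
[9, 4] 2 distinct, len 2
[9, 4, 4] 2 distinct, len 3
[9, 4, 4, 4] 2 distinct, len 4
Longest length with ≤2 distinct: 6.

6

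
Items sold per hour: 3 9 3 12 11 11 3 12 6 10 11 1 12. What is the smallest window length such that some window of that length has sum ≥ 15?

add 3: running sum 3 < 15
add 9: running sum 12 < 15
end 2: [3, 9, 3] sum 15, len 3
end 3: [3, 12] sum 15, len 2
end 4: [12, 11] sum 23, len 2
end 5: [11, 11] sum 22, len 2
end 6: [11, 11, 3] sum 25, len 3
end 7: [3, 12] sum 15, len 2
end 8: [12, 6] sum 18, len 2
end 9: [6, 10] sum 16, len 2
end 10: [10, 11] sum 21, len 2
end 11: [10, 11, 1] sum 22, len 3
end 12: [11, 1, 12] sum 24, len 3
Shortest qualifying length: 2.

2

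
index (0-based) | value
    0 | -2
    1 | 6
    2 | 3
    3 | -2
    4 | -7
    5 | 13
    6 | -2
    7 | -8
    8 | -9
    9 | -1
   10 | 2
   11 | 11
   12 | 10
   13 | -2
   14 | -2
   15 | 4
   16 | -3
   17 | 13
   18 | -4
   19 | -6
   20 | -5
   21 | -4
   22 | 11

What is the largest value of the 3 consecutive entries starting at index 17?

13

Elements at indices 17..19: 13, -4, -6
max(13, -4, -6) = 13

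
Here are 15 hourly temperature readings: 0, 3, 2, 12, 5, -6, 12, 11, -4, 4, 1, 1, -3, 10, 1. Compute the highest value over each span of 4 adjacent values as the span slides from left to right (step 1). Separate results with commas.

12, 12, 12, 12, 12, 12, 12, 11, 4, 4, 10, 10

[0, 3, 2, 12] → max 12
[3, 2, 12, 5] → max 12
[2, 12, 5, -6] → max 12
[12, 5, -6, 12] → max 12
[5, -6, 12, 11] → max 12
[-6, 12, 11, -4] → max 12
[12, 11, -4, 4] → max 12
[11, -4, 4, 1] → max 11
[-4, 4, 1, 1] → max 4
[4, 1, 1, -3] → max 4
[1, 1, -3, 10] → max 10
[1, -3, 10, 1] → max 10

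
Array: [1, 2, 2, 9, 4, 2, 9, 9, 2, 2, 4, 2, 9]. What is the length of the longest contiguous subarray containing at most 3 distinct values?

add 1: window [1] (1 distinct), len 1
add 2: window [1, 2] (2 distinct), len 2
add 2: window [1, 2, 2] (2 distinct), len 3
add 9: window [1, 2, 2, 9] (3 distinct), len 4
add 4: window [2, 2, 9, 4] (3 distinct), len 4
add 2: window [2, 2, 9, 4, 2] (3 distinct), len 5
add 9: window [2, 2, 9, 4, 2, 9] (3 distinct), len 6
add 9: window [2, 2, 9, 4, 2, 9, 9] (3 distinct), len 7
add 2: window [2, 2, 9, 4, 2, 9, 9, 2] (3 distinct), len 8
add 2: window [2, 2, 9, 4, 2, 9, 9, 2, 2] (3 distinct), len 9
add 4: window [2, 2, 9, 4, 2, 9, 9, 2, 2, 4] (3 distinct), len 10
add 2: window [2, 2, 9, 4, 2, 9, 9, 2, 2, 4, 2] (3 distinct), len 11
add 9: window [2, 2, 9, 4, 2, 9, 9, 2, 2, 4, 2, 9] (3 distinct), len 12
Longest length with ≤3 distinct: 12.

12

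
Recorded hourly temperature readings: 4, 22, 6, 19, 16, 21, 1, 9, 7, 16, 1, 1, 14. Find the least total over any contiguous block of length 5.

(4, 22, 6, 19, 16) → sum 67
(22, 6, 19, 16, 21) → sum 84
(6, 19, 16, 21, 1) → sum 63
(19, 16, 21, 1, 9) → sum 66
(16, 21, 1, 9, 7) → sum 54
(21, 1, 9, 7, 16) → sum 54
(1, 9, 7, 16, 1) → sum 34
(9, 7, 16, 1, 1) → sum 34
(7, 16, 1, 1, 14) → sum 39
Least of these is 34.

34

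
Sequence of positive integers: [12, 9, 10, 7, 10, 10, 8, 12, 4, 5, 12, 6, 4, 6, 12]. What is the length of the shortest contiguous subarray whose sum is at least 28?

add 12: running sum 12 < 28
add 9: running sum 21 < 28
add 10: shortest ending here [12, 9, 10] sum 31, len 3
add 7: shortest ending here [12, 9, 10, 7] sum 38, len 4
add 10: shortest ending here [9, 10, 7, 10] sum 36, len 4
add 10: shortest ending here [10, 7, 10, 10] sum 37, len 4
add 8: shortest ending here [10, 10, 8] sum 28, len 3
add 12: shortest ending here [10, 8, 12] sum 30, len 3
add 4: shortest ending here [10, 8, 12, 4] sum 34, len 4
add 5: shortest ending here [8, 12, 4, 5] sum 29, len 4
add 12: shortest ending here [12, 4, 5, 12] sum 33, len 4
add 6: shortest ending here [12, 4, 5, 12, 6] sum 39, len 5
add 4: shortest ending here [4, 5, 12, 6, 4] sum 31, len 5
add 6: shortest ending here [12, 6, 4, 6] sum 28, len 4
add 12: shortest ending here [6, 4, 6, 12] sum 28, len 4
Shortest qualifying length: 3.

3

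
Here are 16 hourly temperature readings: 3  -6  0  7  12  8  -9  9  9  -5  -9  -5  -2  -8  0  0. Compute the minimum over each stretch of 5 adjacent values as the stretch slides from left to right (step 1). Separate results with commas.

(3, -6, 0, 7, 12) → min -6
(-6, 0, 7, 12, 8) → min -6
(0, 7, 12, 8, -9) → min -9
(7, 12, 8, -9, 9) → min -9
(12, 8, -9, 9, 9) → min -9
(8, -9, 9, 9, -5) → min -9
(-9, 9, 9, -5, -9) → min -9
(9, 9, -5, -9, -5) → min -9
(9, -5, -9, -5, -2) → min -9
(-5, -9, -5, -2, -8) → min -9
(-9, -5, -2, -8, 0) → min -9
(-5, -2, -8, 0, 0) → min -8

-6, -6, -9, -9, -9, -9, -9, -9, -9, -9, -9, -8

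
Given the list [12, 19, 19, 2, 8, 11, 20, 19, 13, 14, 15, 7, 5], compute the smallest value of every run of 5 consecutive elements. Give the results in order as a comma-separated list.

[12, 19, 19, 2, 8] → min 2
[19, 19, 2, 8, 11] → min 2
[19, 2, 8, 11, 20] → min 2
[2, 8, 11, 20, 19] → min 2
[8, 11, 20, 19, 13] → min 8
[11, 20, 19, 13, 14] → min 11
[20, 19, 13, 14, 15] → min 13
[19, 13, 14, 15, 7] → min 7
[13, 14, 15, 7, 5] → min 5

2, 2, 2, 2, 8, 11, 13, 7, 5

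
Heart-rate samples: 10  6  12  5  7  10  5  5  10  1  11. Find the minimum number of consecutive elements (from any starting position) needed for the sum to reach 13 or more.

2

add 10: running sum 10 < 13
add 6: shortest ending here [10, 6] sum 16, len 2
add 12: shortest ending here [6, 12] sum 18, len 2
add 5: shortest ending here [12, 5] sum 17, len 2
add 7: shortest ending here [12, 5, 7] sum 24, len 3
add 10: shortest ending here [7, 10] sum 17, len 2
add 5: shortest ending here [10, 5] sum 15, len 2
add 5: shortest ending here [10, 5, 5] sum 20, len 3
add 10: shortest ending here [5, 10] sum 15, len 2
add 1: shortest ending here [5, 10, 1] sum 16, len 3
add 11: shortest ending here [10, 1, 11] sum 22, len 3
Shortest qualifying length: 2.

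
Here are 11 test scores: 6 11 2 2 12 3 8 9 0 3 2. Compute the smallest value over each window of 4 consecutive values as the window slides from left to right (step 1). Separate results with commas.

[6, 11, 2, 2] → min 2
[11, 2, 2, 12] → min 2
[2, 2, 12, 3] → min 2
[2, 12, 3, 8] → min 2
[12, 3, 8, 9] → min 3
[3, 8, 9, 0] → min 0
[8, 9, 0, 3] → min 0
[9, 0, 3, 2] → min 0

2, 2, 2, 2, 3, 0, 0, 0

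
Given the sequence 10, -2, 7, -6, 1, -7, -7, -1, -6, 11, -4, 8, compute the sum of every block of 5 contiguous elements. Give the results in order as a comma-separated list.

10, -7, -12, -20, -20, -10, -7, 8

(10, -2, 7, -6, 1) → sum 10
(-2, 7, -6, 1, -7) → sum -7
(7, -6, 1, -7, -7) → sum -12
(-6, 1, -7, -7, -1) → sum -20
(1, -7, -7, -1, -6) → sum -20
(-7, -7, -1, -6, 11) → sum -10
(-7, -1, -6, 11, -4) → sum -7
(-1, -6, 11, -4, 8) → sum 8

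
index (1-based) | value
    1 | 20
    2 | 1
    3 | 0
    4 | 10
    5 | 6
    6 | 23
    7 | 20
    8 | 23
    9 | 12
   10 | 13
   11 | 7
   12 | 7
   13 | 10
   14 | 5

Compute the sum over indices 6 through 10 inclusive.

91

Elements at indices 6..10: 23, 20, 23, 12, 13
sum(23, 20, 23, 12, 13) = 91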